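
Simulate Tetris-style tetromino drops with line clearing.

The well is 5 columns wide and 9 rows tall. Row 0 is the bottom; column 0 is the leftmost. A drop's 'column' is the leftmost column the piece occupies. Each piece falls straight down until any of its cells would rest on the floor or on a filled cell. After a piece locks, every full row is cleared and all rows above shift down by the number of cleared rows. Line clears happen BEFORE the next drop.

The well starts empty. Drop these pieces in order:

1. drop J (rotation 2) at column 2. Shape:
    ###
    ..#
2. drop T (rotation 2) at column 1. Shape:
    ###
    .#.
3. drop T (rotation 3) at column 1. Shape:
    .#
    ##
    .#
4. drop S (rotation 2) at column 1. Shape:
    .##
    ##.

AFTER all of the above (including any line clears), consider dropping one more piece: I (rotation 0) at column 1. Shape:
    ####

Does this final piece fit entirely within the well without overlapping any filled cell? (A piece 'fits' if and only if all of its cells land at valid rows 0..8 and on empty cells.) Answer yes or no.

Drop 1: J rot2 at col 2 lands with bottom-row=0; cleared 0 line(s) (total 0); column heights now [0 0 2 2 2], max=2
Drop 2: T rot2 at col 1 lands with bottom-row=2; cleared 0 line(s) (total 0); column heights now [0 4 4 4 2], max=4
Drop 3: T rot3 at col 1 lands with bottom-row=4; cleared 0 line(s) (total 0); column heights now [0 6 7 4 2], max=7
Drop 4: S rot2 at col 1 lands with bottom-row=7; cleared 0 line(s) (total 0); column heights now [0 8 9 9 2], max=9
Test piece I rot0 at col 1 (width 4): heights before test = [0 8 9 9 2]; fits = False

Answer: no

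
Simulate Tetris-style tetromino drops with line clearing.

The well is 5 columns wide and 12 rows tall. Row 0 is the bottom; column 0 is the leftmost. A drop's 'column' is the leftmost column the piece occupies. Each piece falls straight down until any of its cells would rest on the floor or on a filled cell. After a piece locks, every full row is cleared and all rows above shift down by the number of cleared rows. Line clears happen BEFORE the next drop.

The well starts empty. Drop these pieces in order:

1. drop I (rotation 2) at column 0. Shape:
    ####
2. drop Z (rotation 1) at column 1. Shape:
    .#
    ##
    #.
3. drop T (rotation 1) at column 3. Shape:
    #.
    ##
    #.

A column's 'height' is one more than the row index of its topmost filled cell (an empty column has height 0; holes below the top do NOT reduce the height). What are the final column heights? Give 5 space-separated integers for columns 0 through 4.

Drop 1: I rot2 at col 0 lands with bottom-row=0; cleared 0 line(s) (total 0); column heights now [1 1 1 1 0], max=1
Drop 2: Z rot1 at col 1 lands with bottom-row=1; cleared 0 line(s) (total 0); column heights now [1 3 4 1 0], max=4
Drop 3: T rot1 at col 3 lands with bottom-row=1; cleared 0 line(s) (total 0); column heights now [1 3 4 4 3], max=4

Answer: 1 3 4 4 3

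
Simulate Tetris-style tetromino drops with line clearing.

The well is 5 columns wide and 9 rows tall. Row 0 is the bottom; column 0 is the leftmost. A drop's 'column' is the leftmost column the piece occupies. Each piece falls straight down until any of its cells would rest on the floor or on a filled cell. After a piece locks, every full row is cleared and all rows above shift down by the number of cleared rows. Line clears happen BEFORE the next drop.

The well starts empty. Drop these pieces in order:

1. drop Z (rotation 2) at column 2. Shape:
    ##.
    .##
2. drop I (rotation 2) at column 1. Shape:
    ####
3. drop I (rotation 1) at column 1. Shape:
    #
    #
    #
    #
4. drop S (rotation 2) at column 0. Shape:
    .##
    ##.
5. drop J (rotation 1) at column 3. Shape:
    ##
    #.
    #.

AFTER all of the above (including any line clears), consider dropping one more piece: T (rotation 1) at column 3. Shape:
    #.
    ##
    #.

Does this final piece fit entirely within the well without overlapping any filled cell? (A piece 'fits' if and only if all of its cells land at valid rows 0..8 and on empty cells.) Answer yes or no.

Drop 1: Z rot2 at col 2 lands with bottom-row=0; cleared 0 line(s) (total 0); column heights now [0 0 2 2 1], max=2
Drop 2: I rot2 at col 1 lands with bottom-row=2; cleared 0 line(s) (total 0); column heights now [0 3 3 3 3], max=3
Drop 3: I rot1 at col 1 lands with bottom-row=3; cleared 0 line(s) (total 0); column heights now [0 7 3 3 3], max=7
Drop 4: S rot2 at col 0 lands with bottom-row=7; cleared 0 line(s) (total 0); column heights now [8 9 9 3 3], max=9
Drop 5: J rot1 at col 3 lands with bottom-row=3; cleared 0 line(s) (total 0); column heights now [8 9 9 6 6], max=9
Test piece T rot1 at col 3 (width 2): heights before test = [8 9 9 6 6]; fits = True

Answer: yes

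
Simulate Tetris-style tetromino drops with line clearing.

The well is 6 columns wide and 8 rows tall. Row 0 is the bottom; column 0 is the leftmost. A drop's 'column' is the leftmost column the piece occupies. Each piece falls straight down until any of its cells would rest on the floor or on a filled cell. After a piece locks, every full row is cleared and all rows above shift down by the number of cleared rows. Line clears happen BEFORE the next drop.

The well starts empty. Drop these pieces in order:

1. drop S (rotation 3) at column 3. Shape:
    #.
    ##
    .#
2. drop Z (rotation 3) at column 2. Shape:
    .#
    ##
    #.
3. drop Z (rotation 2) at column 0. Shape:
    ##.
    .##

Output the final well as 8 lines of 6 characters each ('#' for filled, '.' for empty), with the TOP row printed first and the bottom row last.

Drop 1: S rot3 at col 3 lands with bottom-row=0; cleared 0 line(s) (total 0); column heights now [0 0 0 3 2 0], max=3
Drop 2: Z rot3 at col 2 lands with bottom-row=2; cleared 0 line(s) (total 0); column heights now [0 0 4 5 2 0], max=5
Drop 3: Z rot2 at col 0 lands with bottom-row=4; cleared 0 line(s) (total 0); column heights now [6 6 5 5 2 0], max=6

Answer: ......
......
##....
.###..
..##..
..##..
...##.
....#.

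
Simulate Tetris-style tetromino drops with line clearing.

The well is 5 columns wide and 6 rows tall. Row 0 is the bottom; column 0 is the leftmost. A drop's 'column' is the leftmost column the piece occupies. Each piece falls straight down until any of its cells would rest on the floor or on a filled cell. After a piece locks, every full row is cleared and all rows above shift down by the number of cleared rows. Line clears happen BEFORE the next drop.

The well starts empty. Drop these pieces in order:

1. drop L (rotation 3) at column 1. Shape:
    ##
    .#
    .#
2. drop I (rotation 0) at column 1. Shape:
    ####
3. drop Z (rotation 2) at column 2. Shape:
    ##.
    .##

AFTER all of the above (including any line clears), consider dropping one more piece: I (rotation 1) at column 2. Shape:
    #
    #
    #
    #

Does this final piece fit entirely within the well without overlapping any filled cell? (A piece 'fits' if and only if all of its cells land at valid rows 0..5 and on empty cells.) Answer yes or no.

Answer: no

Derivation:
Drop 1: L rot3 at col 1 lands with bottom-row=0; cleared 0 line(s) (total 0); column heights now [0 3 3 0 0], max=3
Drop 2: I rot0 at col 1 lands with bottom-row=3; cleared 0 line(s) (total 0); column heights now [0 4 4 4 4], max=4
Drop 3: Z rot2 at col 2 lands with bottom-row=4; cleared 0 line(s) (total 0); column heights now [0 4 6 6 5], max=6
Test piece I rot1 at col 2 (width 1): heights before test = [0 4 6 6 5]; fits = False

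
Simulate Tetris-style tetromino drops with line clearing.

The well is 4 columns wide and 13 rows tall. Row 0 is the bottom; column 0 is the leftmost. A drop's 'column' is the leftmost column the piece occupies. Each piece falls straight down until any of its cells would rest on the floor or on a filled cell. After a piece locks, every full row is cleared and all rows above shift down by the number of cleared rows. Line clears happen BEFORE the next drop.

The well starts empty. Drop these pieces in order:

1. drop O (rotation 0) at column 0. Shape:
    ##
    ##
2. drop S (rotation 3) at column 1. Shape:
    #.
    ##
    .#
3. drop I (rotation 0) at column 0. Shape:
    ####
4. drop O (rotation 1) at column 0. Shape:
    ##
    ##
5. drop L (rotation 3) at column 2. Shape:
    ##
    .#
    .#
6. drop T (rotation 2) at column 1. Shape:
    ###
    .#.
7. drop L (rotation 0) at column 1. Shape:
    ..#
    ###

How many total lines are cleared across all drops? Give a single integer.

Answer: 2

Derivation:
Drop 1: O rot0 at col 0 lands with bottom-row=0; cleared 0 line(s) (total 0); column heights now [2 2 0 0], max=2
Drop 2: S rot3 at col 1 lands with bottom-row=1; cleared 0 line(s) (total 0); column heights now [2 4 3 0], max=4
Drop 3: I rot0 at col 0 lands with bottom-row=4; cleared 1 line(s) (total 1); column heights now [2 4 3 0], max=4
Drop 4: O rot1 at col 0 lands with bottom-row=4; cleared 0 line(s) (total 1); column heights now [6 6 3 0], max=6
Drop 5: L rot3 at col 2 lands with bottom-row=1; cleared 1 line(s) (total 2); column heights now [5 5 3 3], max=5
Drop 6: T rot2 at col 1 lands with bottom-row=4; cleared 0 line(s) (total 2); column heights now [5 6 6 6], max=6
Drop 7: L rot0 at col 1 lands with bottom-row=6; cleared 0 line(s) (total 2); column heights now [5 7 7 8], max=8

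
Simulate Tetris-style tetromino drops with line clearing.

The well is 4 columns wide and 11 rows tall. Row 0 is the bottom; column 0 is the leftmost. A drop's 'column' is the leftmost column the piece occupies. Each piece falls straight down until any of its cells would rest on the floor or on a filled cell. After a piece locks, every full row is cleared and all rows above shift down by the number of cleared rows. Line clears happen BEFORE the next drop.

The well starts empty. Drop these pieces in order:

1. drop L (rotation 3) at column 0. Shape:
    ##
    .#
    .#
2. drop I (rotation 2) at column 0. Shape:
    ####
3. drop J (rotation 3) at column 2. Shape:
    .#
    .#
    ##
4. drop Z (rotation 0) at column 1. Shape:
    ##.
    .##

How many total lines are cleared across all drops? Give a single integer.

Drop 1: L rot3 at col 0 lands with bottom-row=0; cleared 0 line(s) (total 0); column heights now [3 3 0 0], max=3
Drop 2: I rot2 at col 0 lands with bottom-row=3; cleared 1 line(s) (total 1); column heights now [3 3 0 0], max=3
Drop 3: J rot3 at col 2 lands with bottom-row=0; cleared 0 line(s) (total 1); column heights now [3 3 1 3], max=3
Drop 4: Z rot0 at col 1 lands with bottom-row=3; cleared 0 line(s) (total 1); column heights now [3 5 5 4], max=5

Answer: 1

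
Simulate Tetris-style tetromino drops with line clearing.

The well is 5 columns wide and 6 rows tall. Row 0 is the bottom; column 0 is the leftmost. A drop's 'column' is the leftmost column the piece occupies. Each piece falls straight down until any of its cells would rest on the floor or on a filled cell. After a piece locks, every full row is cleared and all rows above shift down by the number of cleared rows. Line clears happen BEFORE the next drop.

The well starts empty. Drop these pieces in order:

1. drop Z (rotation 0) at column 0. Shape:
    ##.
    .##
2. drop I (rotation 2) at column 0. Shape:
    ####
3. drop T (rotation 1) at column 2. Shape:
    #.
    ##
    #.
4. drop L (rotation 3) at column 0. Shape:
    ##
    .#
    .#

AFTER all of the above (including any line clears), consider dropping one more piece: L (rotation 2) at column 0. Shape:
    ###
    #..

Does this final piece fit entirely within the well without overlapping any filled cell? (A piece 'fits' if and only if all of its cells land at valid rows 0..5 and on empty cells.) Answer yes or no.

Answer: no

Derivation:
Drop 1: Z rot0 at col 0 lands with bottom-row=0; cleared 0 line(s) (total 0); column heights now [2 2 1 0 0], max=2
Drop 2: I rot2 at col 0 lands with bottom-row=2; cleared 0 line(s) (total 0); column heights now [3 3 3 3 0], max=3
Drop 3: T rot1 at col 2 lands with bottom-row=3; cleared 0 line(s) (total 0); column heights now [3 3 6 5 0], max=6
Drop 4: L rot3 at col 0 lands with bottom-row=3; cleared 0 line(s) (total 0); column heights now [6 6 6 5 0], max=6
Test piece L rot2 at col 0 (width 3): heights before test = [6 6 6 5 0]; fits = False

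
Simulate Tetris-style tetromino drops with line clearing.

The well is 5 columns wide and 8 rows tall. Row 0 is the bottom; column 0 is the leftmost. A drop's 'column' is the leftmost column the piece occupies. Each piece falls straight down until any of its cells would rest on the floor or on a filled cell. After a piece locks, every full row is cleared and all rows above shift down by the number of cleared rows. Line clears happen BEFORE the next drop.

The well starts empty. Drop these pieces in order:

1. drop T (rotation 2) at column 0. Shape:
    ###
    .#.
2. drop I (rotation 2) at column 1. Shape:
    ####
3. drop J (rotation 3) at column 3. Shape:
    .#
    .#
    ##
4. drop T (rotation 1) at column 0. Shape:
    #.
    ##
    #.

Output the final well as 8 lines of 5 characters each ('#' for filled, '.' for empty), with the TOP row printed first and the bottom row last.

Answer: .....
.....
.....
....#
#...#
##.##
###..
.#...

Derivation:
Drop 1: T rot2 at col 0 lands with bottom-row=0; cleared 0 line(s) (total 0); column heights now [2 2 2 0 0], max=2
Drop 2: I rot2 at col 1 lands with bottom-row=2; cleared 0 line(s) (total 0); column heights now [2 3 3 3 3], max=3
Drop 3: J rot3 at col 3 lands with bottom-row=3; cleared 0 line(s) (total 0); column heights now [2 3 3 4 6], max=6
Drop 4: T rot1 at col 0 lands with bottom-row=2; cleared 1 line(s) (total 1); column heights now [4 3 2 3 5], max=5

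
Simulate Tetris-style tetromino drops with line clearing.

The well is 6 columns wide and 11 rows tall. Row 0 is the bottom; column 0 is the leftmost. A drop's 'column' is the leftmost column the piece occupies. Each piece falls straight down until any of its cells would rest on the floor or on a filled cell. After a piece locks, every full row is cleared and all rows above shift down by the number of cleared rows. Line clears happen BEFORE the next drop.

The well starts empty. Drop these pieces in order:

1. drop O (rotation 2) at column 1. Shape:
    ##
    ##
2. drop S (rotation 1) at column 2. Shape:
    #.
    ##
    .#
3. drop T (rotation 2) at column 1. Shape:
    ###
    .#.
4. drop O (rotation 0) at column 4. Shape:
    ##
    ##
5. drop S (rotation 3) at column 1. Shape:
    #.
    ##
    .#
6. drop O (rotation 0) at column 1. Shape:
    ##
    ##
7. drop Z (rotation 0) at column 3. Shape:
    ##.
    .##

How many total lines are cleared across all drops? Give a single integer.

Drop 1: O rot2 at col 1 lands with bottom-row=0; cleared 0 line(s) (total 0); column heights now [0 2 2 0 0 0], max=2
Drop 2: S rot1 at col 2 lands with bottom-row=1; cleared 0 line(s) (total 0); column heights now [0 2 4 3 0 0], max=4
Drop 3: T rot2 at col 1 lands with bottom-row=4; cleared 0 line(s) (total 0); column heights now [0 6 6 6 0 0], max=6
Drop 4: O rot0 at col 4 lands with bottom-row=0; cleared 0 line(s) (total 0); column heights now [0 6 6 6 2 2], max=6
Drop 5: S rot3 at col 1 lands with bottom-row=6; cleared 0 line(s) (total 0); column heights now [0 9 8 6 2 2], max=9
Drop 6: O rot0 at col 1 lands with bottom-row=9; cleared 0 line(s) (total 0); column heights now [0 11 11 6 2 2], max=11
Drop 7: Z rot0 at col 3 lands with bottom-row=5; cleared 0 line(s) (total 0); column heights now [0 11 11 7 7 6], max=11

Answer: 0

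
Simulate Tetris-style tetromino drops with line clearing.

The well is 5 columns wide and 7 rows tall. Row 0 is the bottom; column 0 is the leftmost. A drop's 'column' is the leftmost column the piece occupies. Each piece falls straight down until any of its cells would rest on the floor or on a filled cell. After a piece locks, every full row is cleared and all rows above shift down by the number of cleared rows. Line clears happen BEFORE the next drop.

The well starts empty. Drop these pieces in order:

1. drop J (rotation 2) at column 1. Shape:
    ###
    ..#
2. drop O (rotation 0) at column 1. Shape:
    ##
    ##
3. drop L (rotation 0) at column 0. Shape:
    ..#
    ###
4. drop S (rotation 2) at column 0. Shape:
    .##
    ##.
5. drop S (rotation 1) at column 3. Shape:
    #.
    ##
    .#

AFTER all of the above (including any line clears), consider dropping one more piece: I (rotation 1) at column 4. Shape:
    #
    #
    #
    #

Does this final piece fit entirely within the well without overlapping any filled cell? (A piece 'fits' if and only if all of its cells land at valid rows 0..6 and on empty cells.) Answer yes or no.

Answer: yes

Derivation:
Drop 1: J rot2 at col 1 lands with bottom-row=0; cleared 0 line(s) (total 0); column heights now [0 2 2 2 0], max=2
Drop 2: O rot0 at col 1 lands with bottom-row=2; cleared 0 line(s) (total 0); column heights now [0 4 4 2 0], max=4
Drop 3: L rot0 at col 0 lands with bottom-row=4; cleared 0 line(s) (total 0); column heights now [5 5 6 2 0], max=6
Drop 4: S rot2 at col 0 lands with bottom-row=5; cleared 0 line(s) (total 0); column heights now [6 7 7 2 0], max=7
Drop 5: S rot1 at col 3 lands with bottom-row=1; cleared 0 line(s) (total 0); column heights now [6 7 7 4 3], max=7
Test piece I rot1 at col 4 (width 1): heights before test = [6 7 7 4 3]; fits = True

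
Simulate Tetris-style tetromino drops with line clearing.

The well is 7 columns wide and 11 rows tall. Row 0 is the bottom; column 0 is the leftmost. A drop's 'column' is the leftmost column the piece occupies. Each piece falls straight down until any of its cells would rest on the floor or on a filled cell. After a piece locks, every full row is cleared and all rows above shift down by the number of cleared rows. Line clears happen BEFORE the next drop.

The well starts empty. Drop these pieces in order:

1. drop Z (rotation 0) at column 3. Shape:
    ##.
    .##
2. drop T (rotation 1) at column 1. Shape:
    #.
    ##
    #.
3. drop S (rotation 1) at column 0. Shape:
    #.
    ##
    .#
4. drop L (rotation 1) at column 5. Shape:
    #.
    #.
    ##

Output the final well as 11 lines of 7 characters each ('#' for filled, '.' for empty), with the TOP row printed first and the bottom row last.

Drop 1: Z rot0 at col 3 lands with bottom-row=0; cleared 0 line(s) (total 0); column heights now [0 0 0 2 2 1 0], max=2
Drop 2: T rot1 at col 1 lands with bottom-row=0; cleared 0 line(s) (total 0); column heights now [0 3 2 2 2 1 0], max=3
Drop 3: S rot1 at col 0 lands with bottom-row=3; cleared 0 line(s) (total 0); column heights now [6 5 2 2 2 1 0], max=6
Drop 4: L rot1 at col 5 lands with bottom-row=1; cleared 0 line(s) (total 0); column heights now [6 5 2 2 2 4 2], max=6

Answer: .......
.......
.......
.......
.......
#......
##.....
.#...#.
.#...#.
.######
.#..##.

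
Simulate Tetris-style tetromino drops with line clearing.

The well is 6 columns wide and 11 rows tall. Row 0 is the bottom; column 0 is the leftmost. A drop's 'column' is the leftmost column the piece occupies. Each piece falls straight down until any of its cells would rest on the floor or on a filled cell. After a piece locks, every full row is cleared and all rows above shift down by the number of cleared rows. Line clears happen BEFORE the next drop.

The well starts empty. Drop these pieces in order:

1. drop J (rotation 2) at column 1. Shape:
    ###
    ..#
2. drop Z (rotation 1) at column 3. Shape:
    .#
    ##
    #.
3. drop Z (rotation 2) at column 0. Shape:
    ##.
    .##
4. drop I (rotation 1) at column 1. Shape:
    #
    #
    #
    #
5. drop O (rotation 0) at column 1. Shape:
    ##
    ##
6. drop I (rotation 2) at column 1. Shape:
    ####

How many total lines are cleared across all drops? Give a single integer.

Answer: 0

Derivation:
Drop 1: J rot2 at col 1 lands with bottom-row=0; cleared 0 line(s) (total 0); column heights now [0 2 2 2 0 0], max=2
Drop 2: Z rot1 at col 3 lands with bottom-row=2; cleared 0 line(s) (total 0); column heights now [0 2 2 4 5 0], max=5
Drop 3: Z rot2 at col 0 lands with bottom-row=2; cleared 0 line(s) (total 0); column heights now [4 4 3 4 5 0], max=5
Drop 4: I rot1 at col 1 lands with bottom-row=4; cleared 0 line(s) (total 0); column heights now [4 8 3 4 5 0], max=8
Drop 5: O rot0 at col 1 lands with bottom-row=8; cleared 0 line(s) (total 0); column heights now [4 10 10 4 5 0], max=10
Drop 6: I rot2 at col 1 lands with bottom-row=10; cleared 0 line(s) (total 0); column heights now [4 11 11 11 11 0], max=11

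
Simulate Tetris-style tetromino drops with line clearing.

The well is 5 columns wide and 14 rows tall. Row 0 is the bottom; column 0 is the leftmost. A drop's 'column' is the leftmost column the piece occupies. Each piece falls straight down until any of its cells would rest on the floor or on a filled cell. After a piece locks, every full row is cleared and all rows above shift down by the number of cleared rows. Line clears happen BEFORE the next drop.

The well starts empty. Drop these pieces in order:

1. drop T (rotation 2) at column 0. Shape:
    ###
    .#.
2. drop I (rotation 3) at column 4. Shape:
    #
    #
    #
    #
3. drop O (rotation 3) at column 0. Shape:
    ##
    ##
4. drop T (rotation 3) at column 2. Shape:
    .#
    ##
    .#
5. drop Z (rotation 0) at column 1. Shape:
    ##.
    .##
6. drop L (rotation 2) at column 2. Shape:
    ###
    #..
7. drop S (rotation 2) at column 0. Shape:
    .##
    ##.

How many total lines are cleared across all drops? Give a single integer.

Drop 1: T rot2 at col 0 lands with bottom-row=0; cleared 0 line(s) (total 0); column heights now [2 2 2 0 0], max=2
Drop 2: I rot3 at col 4 lands with bottom-row=0; cleared 0 line(s) (total 0); column heights now [2 2 2 0 4], max=4
Drop 3: O rot3 at col 0 lands with bottom-row=2; cleared 0 line(s) (total 0); column heights now [4 4 2 0 4], max=4
Drop 4: T rot3 at col 2 lands with bottom-row=1; cleared 2 line(s) (total 2); column heights now [2 2 0 2 2], max=2
Drop 5: Z rot0 at col 1 lands with bottom-row=2; cleared 0 line(s) (total 2); column heights now [2 4 4 3 2], max=4
Drop 6: L rot2 at col 2 lands with bottom-row=4; cleared 0 line(s) (total 2); column heights now [2 4 6 6 6], max=6
Drop 7: S rot2 at col 0 lands with bottom-row=5; cleared 1 line(s) (total 3); column heights now [2 6 6 3 2], max=6

Answer: 3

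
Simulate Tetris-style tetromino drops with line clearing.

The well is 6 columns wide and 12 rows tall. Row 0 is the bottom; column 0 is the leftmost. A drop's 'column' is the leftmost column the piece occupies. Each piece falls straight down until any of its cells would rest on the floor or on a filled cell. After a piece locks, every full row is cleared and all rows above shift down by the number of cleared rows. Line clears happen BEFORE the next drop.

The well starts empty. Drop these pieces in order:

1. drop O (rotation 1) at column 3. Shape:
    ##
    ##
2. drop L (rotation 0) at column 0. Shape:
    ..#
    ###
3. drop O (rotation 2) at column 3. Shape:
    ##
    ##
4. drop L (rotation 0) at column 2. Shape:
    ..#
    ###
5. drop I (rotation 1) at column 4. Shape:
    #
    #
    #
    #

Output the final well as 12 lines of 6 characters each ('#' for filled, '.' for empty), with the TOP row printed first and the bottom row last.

Drop 1: O rot1 at col 3 lands with bottom-row=0; cleared 0 line(s) (total 0); column heights now [0 0 0 2 2 0], max=2
Drop 2: L rot0 at col 0 lands with bottom-row=0; cleared 0 line(s) (total 0); column heights now [1 1 2 2 2 0], max=2
Drop 3: O rot2 at col 3 lands with bottom-row=2; cleared 0 line(s) (total 0); column heights now [1 1 2 4 4 0], max=4
Drop 4: L rot0 at col 2 lands with bottom-row=4; cleared 0 line(s) (total 0); column heights now [1 1 5 5 6 0], max=6
Drop 5: I rot1 at col 4 lands with bottom-row=6; cleared 0 line(s) (total 0); column heights now [1 1 5 5 10 0], max=10

Answer: ......
......
....#.
....#.
....#.
....#.
....#.
..###.
...##.
...##.
..###.
#####.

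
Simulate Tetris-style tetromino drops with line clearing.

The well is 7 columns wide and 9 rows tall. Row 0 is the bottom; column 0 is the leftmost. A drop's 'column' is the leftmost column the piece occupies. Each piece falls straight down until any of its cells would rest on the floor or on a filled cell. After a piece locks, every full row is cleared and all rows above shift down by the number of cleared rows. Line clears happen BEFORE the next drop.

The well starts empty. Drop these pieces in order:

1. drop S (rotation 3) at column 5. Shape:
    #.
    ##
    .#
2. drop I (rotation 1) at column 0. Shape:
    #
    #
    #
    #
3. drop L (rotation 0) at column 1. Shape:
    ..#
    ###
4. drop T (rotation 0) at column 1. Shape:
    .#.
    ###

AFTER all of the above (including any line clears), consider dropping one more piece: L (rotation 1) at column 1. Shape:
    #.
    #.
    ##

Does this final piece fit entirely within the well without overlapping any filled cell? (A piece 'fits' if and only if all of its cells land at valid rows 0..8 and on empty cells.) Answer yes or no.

Drop 1: S rot3 at col 5 lands with bottom-row=0; cleared 0 line(s) (total 0); column heights now [0 0 0 0 0 3 2], max=3
Drop 2: I rot1 at col 0 lands with bottom-row=0; cleared 0 line(s) (total 0); column heights now [4 0 0 0 0 3 2], max=4
Drop 3: L rot0 at col 1 lands with bottom-row=0; cleared 0 line(s) (total 0); column heights now [4 1 1 2 0 3 2], max=4
Drop 4: T rot0 at col 1 lands with bottom-row=2; cleared 0 line(s) (total 0); column heights now [4 3 4 3 0 3 2], max=4
Test piece L rot1 at col 1 (width 2): heights before test = [4 3 4 3 0 3 2]; fits = True

Answer: yes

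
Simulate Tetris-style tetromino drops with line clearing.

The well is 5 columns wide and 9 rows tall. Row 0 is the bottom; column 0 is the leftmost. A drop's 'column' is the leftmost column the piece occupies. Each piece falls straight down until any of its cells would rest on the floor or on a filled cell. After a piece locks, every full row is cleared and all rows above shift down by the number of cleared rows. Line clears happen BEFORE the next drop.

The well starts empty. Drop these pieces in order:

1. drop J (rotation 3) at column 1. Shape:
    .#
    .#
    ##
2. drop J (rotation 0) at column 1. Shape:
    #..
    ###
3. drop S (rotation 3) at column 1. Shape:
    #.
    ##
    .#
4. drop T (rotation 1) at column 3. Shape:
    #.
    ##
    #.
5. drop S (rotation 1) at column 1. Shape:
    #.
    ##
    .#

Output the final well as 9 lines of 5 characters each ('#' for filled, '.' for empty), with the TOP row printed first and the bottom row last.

Answer: .#...
.##..
.###.
.####
.###.
.###.
..#..
..#..
.##..

Derivation:
Drop 1: J rot3 at col 1 lands with bottom-row=0; cleared 0 line(s) (total 0); column heights now [0 1 3 0 0], max=3
Drop 2: J rot0 at col 1 lands with bottom-row=3; cleared 0 line(s) (total 0); column heights now [0 5 4 4 0], max=5
Drop 3: S rot3 at col 1 lands with bottom-row=4; cleared 0 line(s) (total 0); column heights now [0 7 6 4 0], max=7
Drop 4: T rot1 at col 3 lands with bottom-row=4; cleared 0 line(s) (total 0); column heights now [0 7 6 7 6], max=7
Drop 5: S rot1 at col 1 lands with bottom-row=6; cleared 0 line(s) (total 0); column heights now [0 9 8 7 6], max=9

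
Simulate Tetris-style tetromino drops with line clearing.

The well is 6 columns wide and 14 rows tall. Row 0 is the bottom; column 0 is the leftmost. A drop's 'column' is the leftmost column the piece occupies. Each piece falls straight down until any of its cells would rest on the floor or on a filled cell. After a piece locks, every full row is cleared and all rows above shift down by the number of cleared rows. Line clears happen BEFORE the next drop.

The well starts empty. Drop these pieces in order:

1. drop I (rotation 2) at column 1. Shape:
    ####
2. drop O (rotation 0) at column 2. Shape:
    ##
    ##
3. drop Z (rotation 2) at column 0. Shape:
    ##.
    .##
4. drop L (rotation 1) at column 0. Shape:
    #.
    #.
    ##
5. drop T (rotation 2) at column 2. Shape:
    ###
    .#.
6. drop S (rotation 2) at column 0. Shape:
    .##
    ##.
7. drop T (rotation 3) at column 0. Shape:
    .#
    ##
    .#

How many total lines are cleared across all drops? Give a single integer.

Drop 1: I rot2 at col 1 lands with bottom-row=0; cleared 0 line(s) (total 0); column heights now [0 1 1 1 1 0], max=1
Drop 2: O rot0 at col 2 lands with bottom-row=1; cleared 0 line(s) (total 0); column heights now [0 1 3 3 1 0], max=3
Drop 3: Z rot2 at col 0 lands with bottom-row=3; cleared 0 line(s) (total 0); column heights now [5 5 4 3 1 0], max=5
Drop 4: L rot1 at col 0 lands with bottom-row=5; cleared 0 line(s) (total 0); column heights now [8 6 4 3 1 0], max=8
Drop 5: T rot2 at col 2 lands with bottom-row=3; cleared 0 line(s) (total 0); column heights now [8 6 5 5 5 0], max=8
Drop 6: S rot2 at col 0 lands with bottom-row=8; cleared 0 line(s) (total 0); column heights now [9 10 10 5 5 0], max=10
Drop 7: T rot3 at col 0 lands with bottom-row=10; cleared 0 line(s) (total 0); column heights now [12 13 10 5 5 0], max=13

Answer: 0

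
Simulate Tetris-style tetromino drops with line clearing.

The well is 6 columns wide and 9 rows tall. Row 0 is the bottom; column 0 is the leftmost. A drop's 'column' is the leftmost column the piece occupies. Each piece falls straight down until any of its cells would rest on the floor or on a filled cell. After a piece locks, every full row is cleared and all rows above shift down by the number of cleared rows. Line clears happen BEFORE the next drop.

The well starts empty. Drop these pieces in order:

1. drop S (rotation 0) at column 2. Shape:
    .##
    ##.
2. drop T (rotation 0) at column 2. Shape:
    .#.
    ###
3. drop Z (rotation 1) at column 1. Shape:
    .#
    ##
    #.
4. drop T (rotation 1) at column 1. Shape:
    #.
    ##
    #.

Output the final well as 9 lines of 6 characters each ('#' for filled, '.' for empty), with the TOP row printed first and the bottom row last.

Answer: ......
......
.#....
.##...
.##...
.###..
.####.
...##.
..##..

Derivation:
Drop 1: S rot0 at col 2 lands with bottom-row=0; cleared 0 line(s) (total 0); column heights now [0 0 1 2 2 0], max=2
Drop 2: T rot0 at col 2 lands with bottom-row=2; cleared 0 line(s) (total 0); column heights now [0 0 3 4 3 0], max=4
Drop 3: Z rot1 at col 1 lands with bottom-row=2; cleared 0 line(s) (total 0); column heights now [0 4 5 4 3 0], max=5
Drop 4: T rot1 at col 1 lands with bottom-row=4; cleared 0 line(s) (total 0); column heights now [0 7 6 4 3 0], max=7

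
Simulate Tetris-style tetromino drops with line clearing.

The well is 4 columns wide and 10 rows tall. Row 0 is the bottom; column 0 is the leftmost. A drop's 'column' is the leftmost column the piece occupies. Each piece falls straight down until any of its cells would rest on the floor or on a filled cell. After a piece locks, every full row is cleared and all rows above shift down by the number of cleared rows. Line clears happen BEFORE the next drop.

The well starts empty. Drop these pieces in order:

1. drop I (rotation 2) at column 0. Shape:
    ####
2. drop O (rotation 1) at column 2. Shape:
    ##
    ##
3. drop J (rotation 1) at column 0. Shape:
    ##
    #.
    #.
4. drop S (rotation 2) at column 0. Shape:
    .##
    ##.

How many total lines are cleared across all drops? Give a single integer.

Answer: 1

Derivation:
Drop 1: I rot2 at col 0 lands with bottom-row=0; cleared 1 line(s) (total 1); column heights now [0 0 0 0], max=0
Drop 2: O rot1 at col 2 lands with bottom-row=0; cleared 0 line(s) (total 1); column heights now [0 0 2 2], max=2
Drop 3: J rot1 at col 0 lands with bottom-row=0; cleared 0 line(s) (total 1); column heights now [3 3 2 2], max=3
Drop 4: S rot2 at col 0 lands with bottom-row=3; cleared 0 line(s) (total 1); column heights now [4 5 5 2], max=5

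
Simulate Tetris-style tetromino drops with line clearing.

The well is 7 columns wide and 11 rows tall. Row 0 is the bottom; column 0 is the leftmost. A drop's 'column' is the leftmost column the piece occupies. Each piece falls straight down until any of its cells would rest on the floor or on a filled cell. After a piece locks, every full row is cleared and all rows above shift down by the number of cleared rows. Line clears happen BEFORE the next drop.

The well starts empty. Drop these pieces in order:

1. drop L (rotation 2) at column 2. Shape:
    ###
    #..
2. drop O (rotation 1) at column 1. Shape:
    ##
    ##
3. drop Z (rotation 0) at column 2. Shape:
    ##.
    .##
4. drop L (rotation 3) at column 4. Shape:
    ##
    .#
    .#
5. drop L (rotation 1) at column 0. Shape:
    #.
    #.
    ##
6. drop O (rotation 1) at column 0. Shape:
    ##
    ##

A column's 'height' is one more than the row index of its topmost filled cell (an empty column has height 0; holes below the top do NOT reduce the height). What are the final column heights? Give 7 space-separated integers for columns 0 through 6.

Answer: 9 9 5 5 5 5 0

Derivation:
Drop 1: L rot2 at col 2 lands with bottom-row=0; cleared 0 line(s) (total 0); column heights now [0 0 2 2 2 0 0], max=2
Drop 2: O rot1 at col 1 lands with bottom-row=2; cleared 0 line(s) (total 0); column heights now [0 4 4 2 2 0 0], max=4
Drop 3: Z rot0 at col 2 lands with bottom-row=3; cleared 0 line(s) (total 0); column heights now [0 4 5 5 4 0 0], max=5
Drop 4: L rot3 at col 4 lands with bottom-row=2; cleared 0 line(s) (total 0); column heights now [0 4 5 5 5 5 0], max=5
Drop 5: L rot1 at col 0 lands with bottom-row=4; cleared 0 line(s) (total 0); column heights now [7 5 5 5 5 5 0], max=7
Drop 6: O rot1 at col 0 lands with bottom-row=7; cleared 0 line(s) (total 0); column heights now [9 9 5 5 5 5 0], max=9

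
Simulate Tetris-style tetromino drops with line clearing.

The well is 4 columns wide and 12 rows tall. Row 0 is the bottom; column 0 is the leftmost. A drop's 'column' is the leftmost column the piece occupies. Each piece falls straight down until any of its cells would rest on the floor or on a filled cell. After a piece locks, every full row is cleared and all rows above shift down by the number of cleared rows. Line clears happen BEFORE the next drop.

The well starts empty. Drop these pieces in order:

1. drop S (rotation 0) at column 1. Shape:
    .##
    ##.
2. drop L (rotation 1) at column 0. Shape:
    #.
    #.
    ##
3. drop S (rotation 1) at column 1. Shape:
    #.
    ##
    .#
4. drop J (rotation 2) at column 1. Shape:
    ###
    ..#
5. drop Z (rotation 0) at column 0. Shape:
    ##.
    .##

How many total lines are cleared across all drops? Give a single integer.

Drop 1: S rot0 at col 1 lands with bottom-row=0; cleared 0 line(s) (total 0); column heights now [0 1 2 2], max=2
Drop 2: L rot1 at col 0 lands with bottom-row=1; cleared 1 line(s) (total 1); column heights now [3 1 1 0], max=3
Drop 3: S rot1 at col 1 lands with bottom-row=1; cleared 0 line(s) (total 1); column heights now [3 4 3 0], max=4
Drop 4: J rot2 at col 1 lands with bottom-row=3; cleared 0 line(s) (total 1); column heights now [3 5 5 5], max=5
Drop 5: Z rot0 at col 0 lands with bottom-row=5; cleared 0 line(s) (total 1); column heights now [7 7 6 5], max=7

Answer: 1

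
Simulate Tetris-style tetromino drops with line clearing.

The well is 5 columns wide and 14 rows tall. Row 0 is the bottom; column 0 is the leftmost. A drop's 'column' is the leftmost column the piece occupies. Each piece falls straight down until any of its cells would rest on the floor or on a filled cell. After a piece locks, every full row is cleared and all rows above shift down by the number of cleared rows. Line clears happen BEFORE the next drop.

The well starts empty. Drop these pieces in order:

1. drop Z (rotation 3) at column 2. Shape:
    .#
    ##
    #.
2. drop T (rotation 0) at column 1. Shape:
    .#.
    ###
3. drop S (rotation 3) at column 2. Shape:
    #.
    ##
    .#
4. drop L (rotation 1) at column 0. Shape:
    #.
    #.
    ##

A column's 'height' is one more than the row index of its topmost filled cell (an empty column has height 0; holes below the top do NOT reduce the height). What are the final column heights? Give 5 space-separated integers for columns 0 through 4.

Answer: 7 5 7 6 0

Derivation:
Drop 1: Z rot3 at col 2 lands with bottom-row=0; cleared 0 line(s) (total 0); column heights now [0 0 2 3 0], max=3
Drop 2: T rot0 at col 1 lands with bottom-row=3; cleared 0 line(s) (total 0); column heights now [0 4 5 4 0], max=5
Drop 3: S rot3 at col 2 lands with bottom-row=4; cleared 0 line(s) (total 0); column heights now [0 4 7 6 0], max=7
Drop 4: L rot1 at col 0 lands with bottom-row=4; cleared 0 line(s) (total 0); column heights now [7 5 7 6 0], max=7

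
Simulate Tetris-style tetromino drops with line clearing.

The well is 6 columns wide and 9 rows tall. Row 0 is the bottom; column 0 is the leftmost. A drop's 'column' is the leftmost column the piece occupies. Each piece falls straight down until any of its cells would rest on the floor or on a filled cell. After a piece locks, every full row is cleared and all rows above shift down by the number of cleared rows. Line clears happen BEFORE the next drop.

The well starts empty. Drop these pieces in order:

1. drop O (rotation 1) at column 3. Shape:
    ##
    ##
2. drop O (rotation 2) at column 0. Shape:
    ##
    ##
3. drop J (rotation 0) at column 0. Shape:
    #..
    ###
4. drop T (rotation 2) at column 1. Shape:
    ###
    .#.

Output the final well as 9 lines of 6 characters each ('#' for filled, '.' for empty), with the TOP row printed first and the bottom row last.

Answer: ......
......
......
......
.###..
#.#...
###...
##.##.
##.##.

Derivation:
Drop 1: O rot1 at col 3 lands with bottom-row=0; cleared 0 line(s) (total 0); column heights now [0 0 0 2 2 0], max=2
Drop 2: O rot2 at col 0 lands with bottom-row=0; cleared 0 line(s) (total 0); column heights now [2 2 0 2 2 0], max=2
Drop 3: J rot0 at col 0 lands with bottom-row=2; cleared 0 line(s) (total 0); column heights now [4 3 3 2 2 0], max=4
Drop 4: T rot2 at col 1 lands with bottom-row=3; cleared 0 line(s) (total 0); column heights now [4 5 5 5 2 0], max=5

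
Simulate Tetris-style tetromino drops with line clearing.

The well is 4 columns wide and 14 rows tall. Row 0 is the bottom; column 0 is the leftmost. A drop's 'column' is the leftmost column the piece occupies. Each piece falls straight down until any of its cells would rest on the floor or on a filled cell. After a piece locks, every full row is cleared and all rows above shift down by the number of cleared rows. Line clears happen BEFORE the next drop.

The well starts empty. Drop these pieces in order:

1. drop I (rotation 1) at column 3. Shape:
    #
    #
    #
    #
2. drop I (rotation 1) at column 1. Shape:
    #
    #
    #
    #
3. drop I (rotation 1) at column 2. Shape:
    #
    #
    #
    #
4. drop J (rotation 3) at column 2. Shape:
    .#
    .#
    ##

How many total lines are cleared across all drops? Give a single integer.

Answer: 0

Derivation:
Drop 1: I rot1 at col 3 lands with bottom-row=0; cleared 0 line(s) (total 0); column heights now [0 0 0 4], max=4
Drop 2: I rot1 at col 1 lands with bottom-row=0; cleared 0 line(s) (total 0); column heights now [0 4 0 4], max=4
Drop 3: I rot1 at col 2 lands with bottom-row=0; cleared 0 line(s) (total 0); column heights now [0 4 4 4], max=4
Drop 4: J rot3 at col 2 lands with bottom-row=4; cleared 0 line(s) (total 0); column heights now [0 4 5 7], max=7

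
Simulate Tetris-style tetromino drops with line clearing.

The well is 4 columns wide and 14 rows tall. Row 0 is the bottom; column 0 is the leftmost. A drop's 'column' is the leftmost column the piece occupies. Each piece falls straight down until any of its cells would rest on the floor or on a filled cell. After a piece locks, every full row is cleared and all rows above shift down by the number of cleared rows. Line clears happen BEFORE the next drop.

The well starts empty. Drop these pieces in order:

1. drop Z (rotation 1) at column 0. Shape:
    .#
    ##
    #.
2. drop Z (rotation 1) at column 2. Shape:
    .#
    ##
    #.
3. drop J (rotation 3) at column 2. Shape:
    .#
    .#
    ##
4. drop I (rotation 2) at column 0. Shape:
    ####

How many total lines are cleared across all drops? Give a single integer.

Drop 1: Z rot1 at col 0 lands with bottom-row=0; cleared 0 line(s) (total 0); column heights now [2 3 0 0], max=3
Drop 2: Z rot1 at col 2 lands with bottom-row=0; cleared 1 line(s) (total 1); column heights now [1 2 1 2], max=2
Drop 3: J rot3 at col 2 lands with bottom-row=2; cleared 0 line(s) (total 1); column heights now [1 2 3 5], max=5
Drop 4: I rot2 at col 0 lands with bottom-row=5; cleared 1 line(s) (total 2); column heights now [1 2 3 5], max=5

Answer: 2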